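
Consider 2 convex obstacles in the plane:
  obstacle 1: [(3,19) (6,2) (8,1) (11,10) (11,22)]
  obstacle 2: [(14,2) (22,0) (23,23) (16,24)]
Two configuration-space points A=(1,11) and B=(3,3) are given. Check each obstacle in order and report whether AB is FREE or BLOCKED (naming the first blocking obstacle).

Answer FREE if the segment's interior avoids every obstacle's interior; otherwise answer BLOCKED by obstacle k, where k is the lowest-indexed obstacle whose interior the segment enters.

FREE

Obstacle 1 [(3,19) (6,2) (8,1) (11,10) (11,22)]:
  edge (3,19)–(6,2): clear
  edge (6,2)–(8,1): clear
  edge (8,1)–(11,10): clear
  edge (11,10)–(11,22): clear
  edge (11,22)–(3,19): clear
  midpoint (2,7) outside
  → clear
Obstacle 2 [(14,2) (22,0) (23,23) (16,24)]:
  edge (14,2)–(22,0): clear
  edge (22,0)–(23,23): clear
  edge (23,23)–(16,24): clear
  edge (16,24)–(14,2): clear
  midpoint (2,7) outside
  → clear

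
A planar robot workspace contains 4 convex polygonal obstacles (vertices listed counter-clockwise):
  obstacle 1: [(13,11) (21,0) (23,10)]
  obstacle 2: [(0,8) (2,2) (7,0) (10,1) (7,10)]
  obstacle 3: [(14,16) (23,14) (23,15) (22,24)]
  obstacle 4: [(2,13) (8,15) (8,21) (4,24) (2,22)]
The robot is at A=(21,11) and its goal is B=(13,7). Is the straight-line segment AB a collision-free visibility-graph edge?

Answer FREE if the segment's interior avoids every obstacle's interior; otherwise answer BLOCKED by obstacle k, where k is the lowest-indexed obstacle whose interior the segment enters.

Obstacle 1 [(13,11) (21,0) (23,10)]:
  edge (13,11)–(21,0): crosses AB
  edge (21,0)–(23,10): clear
  edge (23,10)–(13,11): crosses AB
  → BLOCKED
Obstacle 2 [(0,8) (2,2) (7,0) (10,1) (7,10)]:
  edge (0,8)–(2,2): clear
  edge (2,2)–(7,0): clear
  edge (7,0)–(10,1): clear
  edge (10,1)–(7,10): clear
  edge (7,10)–(0,8): clear
  midpoint (17,9) outside
  → clear
Obstacle 3 [(14,16) (23,14) (23,15) (22,24)]:
  edge (14,16)–(23,14): clear
  edge (23,14)–(23,15): clear
  edge (23,15)–(22,24): clear
  edge (22,24)–(14,16): clear
  midpoint (17,9) outside
  → clear
Obstacle 4 [(2,13) (8,15) (8,21) (4,24) (2,22)]:
  edge (2,13)–(8,15): clear
  edge (8,15)–(8,21): clear
  edge (8,21)–(4,24): clear
  edge (4,24)–(2,22): clear
  edge (2,22)–(2,13): clear
  midpoint (17,9) outside
  → clear

BLOCKED by obstacle 1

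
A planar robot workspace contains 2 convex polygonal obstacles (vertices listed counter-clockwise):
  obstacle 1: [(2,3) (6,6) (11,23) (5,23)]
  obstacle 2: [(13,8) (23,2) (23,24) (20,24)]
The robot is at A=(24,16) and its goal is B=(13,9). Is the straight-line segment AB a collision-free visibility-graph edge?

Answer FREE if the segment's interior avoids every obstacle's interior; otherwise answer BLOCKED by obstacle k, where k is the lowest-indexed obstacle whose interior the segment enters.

BLOCKED by obstacle 2

Obstacle 1 [(2,3) (6,6) (11,23) (5,23)]:
  edge (2,3)–(6,6): clear
  edge (6,6)–(11,23): clear
  edge (11,23)–(5,23): clear
  edge (5,23)–(2,3): clear
  midpoint (37/2,25/2) outside
  → clear
Obstacle 2 [(13,8) (23,2) (23,24) (20,24)]:
  edge (13,8)–(23,2): clear
  edge (23,2)–(23,24): crosses AB
  edge (23,24)–(20,24): clear
  edge (20,24)–(13,8): crosses AB
  → BLOCKED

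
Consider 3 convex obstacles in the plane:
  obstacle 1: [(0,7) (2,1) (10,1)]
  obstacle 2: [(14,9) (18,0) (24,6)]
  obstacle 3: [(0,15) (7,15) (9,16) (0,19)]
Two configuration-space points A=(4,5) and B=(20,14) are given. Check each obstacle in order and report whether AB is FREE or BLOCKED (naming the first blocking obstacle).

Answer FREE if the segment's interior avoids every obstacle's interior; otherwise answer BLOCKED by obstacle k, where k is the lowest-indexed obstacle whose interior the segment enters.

FREE

Obstacle 1 [(0,7) (2,1) (10,1)]:
  edge (0,7)–(2,1): clear
  edge (2,1)–(10,1): clear
  edge (10,1)–(0,7): clear
  midpoint (12,19/2) outside
  → clear
Obstacle 2 [(14,9) (18,0) (24,6)]:
  edge (14,9)–(18,0): clear
  edge (18,0)–(24,6): clear
  edge (24,6)–(14,9): clear
  midpoint (12,19/2) outside
  → clear
Obstacle 3 [(0,15) (7,15) (9,16) (0,19)]:
  edge (0,15)–(7,15): clear
  edge (7,15)–(9,16): clear
  edge (9,16)–(0,19): clear
  edge (0,19)–(0,15): clear
  midpoint (12,19/2) outside
  → clear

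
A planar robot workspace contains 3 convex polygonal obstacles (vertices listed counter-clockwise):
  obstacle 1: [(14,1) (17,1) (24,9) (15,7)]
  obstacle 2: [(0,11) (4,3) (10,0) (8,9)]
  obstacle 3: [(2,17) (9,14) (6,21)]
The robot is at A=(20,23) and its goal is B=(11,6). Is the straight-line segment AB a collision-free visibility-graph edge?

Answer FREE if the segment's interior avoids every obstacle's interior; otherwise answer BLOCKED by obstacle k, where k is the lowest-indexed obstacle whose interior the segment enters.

Obstacle 1 [(14,1) (17,1) (24,9) (15,7)]:
  edge (14,1)–(17,1): clear
  edge (17,1)–(24,9): clear
  edge (24,9)–(15,7): clear
  edge (15,7)–(14,1): clear
  midpoint (31/2,29/2) outside
  → clear
Obstacle 2 [(0,11) (4,3) (10,0) (8,9)]:
  edge (0,11)–(4,3): clear
  edge (4,3)–(10,0): clear
  edge (10,0)–(8,9): clear
  edge (8,9)–(0,11): clear
  midpoint (31/2,29/2) outside
  → clear
Obstacle 3 [(2,17) (9,14) (6,21)]:
  edge (2,17)–(9,14): clear
  edge (9,14)–(6,21): clear
  edge (6,21)–(2,17): clear
  midpoint (31/2,29/2) outside
  → clear

FREE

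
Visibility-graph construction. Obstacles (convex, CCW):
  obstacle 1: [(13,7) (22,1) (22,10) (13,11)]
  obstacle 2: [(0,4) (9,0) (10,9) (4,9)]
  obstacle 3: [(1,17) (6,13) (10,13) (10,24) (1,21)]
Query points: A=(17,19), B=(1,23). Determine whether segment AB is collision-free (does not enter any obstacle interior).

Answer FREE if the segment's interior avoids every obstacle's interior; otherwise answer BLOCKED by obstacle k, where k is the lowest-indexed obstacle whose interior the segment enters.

BLOCKED by obstacle 3

Obstacle 1 [(13,7) (22,1) (22,10) (13,11)]:
  edge (13,7)–(22,1): clear
  edge (22,1)–(22,10): clear
  edge (22,10)–(13,11): clear
  edge (13,11)–(13,7): clear
  midpoint (9,21) outside
  → clear
Obstacle 2 [(0,4) (9,0) (10,9) (4,9)]:
  edge (0,4)–(9,0): clear
  edge (9,0)–(10,9): clear
  edge (10,9)–(4,9): clear
  edge (4,9)–(0,4): clear
  midpoint (9,21) outside
  → clear
Obstacle 3 [(1,17) (6,13) (10,13) (10,24) (1,21)]:
  edge (1,17)–(6,13): clear
  edge (6,13)–(10,13): clear
  edge (10,13)–(10,24): crosses AB
  edge (10,24)–(1,21): crosses AB
  edge (1,21)–(1,17): clear
  → BLOCKED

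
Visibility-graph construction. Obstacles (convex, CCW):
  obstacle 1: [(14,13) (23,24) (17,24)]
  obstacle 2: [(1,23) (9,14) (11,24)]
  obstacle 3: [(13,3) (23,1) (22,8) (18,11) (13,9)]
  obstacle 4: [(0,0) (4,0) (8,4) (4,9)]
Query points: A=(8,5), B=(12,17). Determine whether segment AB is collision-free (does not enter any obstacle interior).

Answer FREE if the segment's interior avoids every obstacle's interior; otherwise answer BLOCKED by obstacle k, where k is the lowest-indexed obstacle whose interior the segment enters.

FREE

Obstacle 1 [(14,13) (23,24) (17,24)]:
  edge (14,13)–(23,24): clear
  edge (23,24)–(17,24): clear
  edge (17,24)–(14,13): clear
  midpoint (10,11) outside
  → clear
Obstacle 2 [(1,23) (9,14) (11,24)]:
  edge (1,23)–(9,14): clear
  edge (9,14)–(11,24): clear
  edge (11,24)–(1,23): clear
  midpoint (10,11) outside
  → clear
Obstacle 3 [(13,3) (23,1) (22,8) (18,11) (13,9)]:
  edge (13,3)–(23,1): clear
  edge (23,1)–(22,8): clear
  edge (22,8)–(18,11): clear
  edge (18,11)–(13,9): clear
  edge (13,9)–(13,3): clear
  midpoint (10,11) outside
  → clear
Obstacle 4 [(0,0) (4,0) (8,4) (4,9)]:
  edge (0,0)–(4,0): clear
  edge (4,0)–(8,4): clear
  edge (8,4)–(4,9): clear
  edge (4,9)–(0,0): clear
  midpoint (10,11) outside
  → clear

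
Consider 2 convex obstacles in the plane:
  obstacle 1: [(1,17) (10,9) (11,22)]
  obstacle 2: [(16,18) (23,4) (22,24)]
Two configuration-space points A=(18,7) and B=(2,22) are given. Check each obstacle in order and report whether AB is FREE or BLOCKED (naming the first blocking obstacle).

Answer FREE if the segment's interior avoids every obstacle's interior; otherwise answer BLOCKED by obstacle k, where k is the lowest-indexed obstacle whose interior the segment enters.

Obstacle 1 [(1,17) (10,9) (11,22)]:
  edge (1,17)–(10,9): clear
  edge (10,9)–(11,22): crosses AB
  edge (11,22)–(1,17): crosses AB
  → BLOCKED
Obstacle 2 [(16,18) (23,4) (22,24)]:
  edge (16,18)–(23,4): clear
  edge (23,4)–(22,24): clear
  edge (22,24)–(16,18): clear
  midpoint (10,29/2) outside
  → clear

BLOCKED by obstacle 1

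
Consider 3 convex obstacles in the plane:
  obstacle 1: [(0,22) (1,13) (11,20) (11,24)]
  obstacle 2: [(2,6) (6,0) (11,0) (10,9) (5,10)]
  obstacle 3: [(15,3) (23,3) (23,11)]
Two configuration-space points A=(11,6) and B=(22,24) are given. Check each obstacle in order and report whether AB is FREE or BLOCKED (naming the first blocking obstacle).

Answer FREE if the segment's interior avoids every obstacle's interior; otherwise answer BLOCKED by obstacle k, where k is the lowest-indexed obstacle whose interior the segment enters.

Obstacle 1 [(0,22) (1,13) (11,20) (11,24)]:
  edge (0,22)–(1,13): clear
  edge (1,13)–(11,20): clear
  edge (11,20)–(11,24): clear
  edge (11,24)–(0,22): clear
  midpoint (33/2,15) outside
  → clear
Obstacle 2 [(2,6) (6,0) (11,0) (10,9) (5,10)]:
  edge (2,6)–(6,0): clear
  edge (6,0)–(11,0): clear
  edge (11,0)–(10,9): clear
  edge (10,9)–(5,10): clear
  edge (5,10)–(2,6): clear
  midpoint (33/2,15) outside
  → clear
Obstacle 3 [(15,3) (23,3) (23,11)]:
  edge (15,3)–(23,3): clear
  edge (23,3)–(23,11): clear
  edge (23,11)–(15,3): clear
  midpoint (33/2,15) outside
  → clear

FREE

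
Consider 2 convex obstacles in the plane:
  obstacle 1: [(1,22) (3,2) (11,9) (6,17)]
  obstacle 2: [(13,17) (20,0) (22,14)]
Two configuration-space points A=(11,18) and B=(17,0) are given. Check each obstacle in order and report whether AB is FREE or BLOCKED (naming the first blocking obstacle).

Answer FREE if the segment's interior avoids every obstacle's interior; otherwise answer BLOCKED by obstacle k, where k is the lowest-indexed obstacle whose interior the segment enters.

Obstacle 1 [(1,22) (3,2) (11,9) (6,17)]:
  edge (1,22)–(3,2): clear
  edge (3,2)–(11,9): clear
  edge (11,9)–(6,17): clear
  edge (6,17)–(1,22): clear
  midpoint (14,9) outside
  → clear
Obstacle 2 [(13,17) (20,0) (22,14)]:
  edge (13,17)–(20,0): clear
  edge (20,0)–(22,14): clear
  edge (22,14)–(13,17): clear
  midpoint (14,9) outside
  → clear

FREE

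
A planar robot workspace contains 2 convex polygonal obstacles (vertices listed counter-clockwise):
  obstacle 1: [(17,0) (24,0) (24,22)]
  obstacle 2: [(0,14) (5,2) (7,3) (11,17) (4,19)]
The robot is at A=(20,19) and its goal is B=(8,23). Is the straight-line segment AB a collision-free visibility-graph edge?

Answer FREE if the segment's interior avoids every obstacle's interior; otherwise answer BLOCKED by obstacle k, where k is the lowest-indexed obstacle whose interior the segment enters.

Obstacle 1 [(17,0) (24,0) (24,22)]:
  edge (17,0)–(24,0): clear
  edge (24,0)–(24,22): clear
  edge (24,22)–(17,0): clear
  midpoint (14,21) outside
  → clear
Obstacle 2 [(0,14) (5,2) (7,3) (11,17) (4,19)]:
  edge (0,14)–(5,2): clear
  edge (5,2)–(7,3): clear
  edge (7,3)–(11,17): clear
  edge (11,17)–(4,19): clear
  edge (4,19)–(0,14): clear
  midpoint (14,21) outside
  → clear

FREE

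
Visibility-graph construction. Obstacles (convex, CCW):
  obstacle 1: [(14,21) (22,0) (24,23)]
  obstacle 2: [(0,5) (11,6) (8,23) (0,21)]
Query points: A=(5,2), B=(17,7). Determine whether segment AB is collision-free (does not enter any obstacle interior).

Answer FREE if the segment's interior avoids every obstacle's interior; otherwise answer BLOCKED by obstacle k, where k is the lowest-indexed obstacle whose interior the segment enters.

Obstacle 1 [(14,21) (22,0) (24,23)]:
  edge (14,21)–(22,0): clear
  edge (22,0)–(24,23): clear
  edge (24,23)–(14,21): clear
  midpoint (11,9/2) outside
  → clear
Obstacle 2 [(0,5) (11,6) (8,23) (0,21)]:
  edge (0,5)–(11,6): clear
  edge (11,6)–(8,23): clear
  edge (8,23)–(0,21): clear
  edge (0,21)–(0,5): clear
  midpoint (11,9/2) outside
  → clear

FREE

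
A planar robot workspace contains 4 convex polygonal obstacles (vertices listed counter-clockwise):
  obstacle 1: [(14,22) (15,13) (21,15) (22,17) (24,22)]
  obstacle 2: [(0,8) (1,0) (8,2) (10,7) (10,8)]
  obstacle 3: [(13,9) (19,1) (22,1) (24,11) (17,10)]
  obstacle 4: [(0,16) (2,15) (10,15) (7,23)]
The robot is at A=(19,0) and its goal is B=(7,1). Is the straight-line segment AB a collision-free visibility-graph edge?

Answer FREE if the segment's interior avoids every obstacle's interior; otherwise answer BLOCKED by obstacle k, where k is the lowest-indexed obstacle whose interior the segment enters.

FREE

Obstacle 1 [(14,22) (15,13) (21,15) (22,17) (24,22)]:
  edge (14,22)–(15,13): clear
  edge (15,13)–(21,15): clear
  edge (21,15)–(22,17): clear
  edge (22,17)–(24,22): clear
  edge (24,22)–(14,22): clear
  midpoint (13,1/2) outside
  → clear
Obstacle 2 [(0,8) (1,0) (8,2) (10,7) (10,8)]:
  edge (0,8)–(1,0): clear
  edge (1,0)–(8,2): clear
  edge (8,2)–(10,7): clear
  edge (10,7)–(10,8): clear
  edge (10,8)–(0,8): clear
  midpoint (13,1/2) outside
  → clear
Obstacle 3 [(13,9) (19,1) (22,1) (24,11) (17,10)]:
  edge (13,9)–(19,1): clear
  edge (19,1)–(22,1): clear
  edge (22,1)–(24,11): clear
  edge (24,11)–(17,10): clear
  edge (17,10)–(13,9): clear
  midpoint (13,1/2) outside
  → clear
Obstacle 4 [(0,16) (2,15) (10,15) (7,23)]:
  edge (0,16)–(2,15): clear
  edge (2,15)–(10,15): clear
  edge (10,15)–(7,23): clear
  edge (7,23)–(0,16): clear
  midpoint (13,1/2) outside
  → clear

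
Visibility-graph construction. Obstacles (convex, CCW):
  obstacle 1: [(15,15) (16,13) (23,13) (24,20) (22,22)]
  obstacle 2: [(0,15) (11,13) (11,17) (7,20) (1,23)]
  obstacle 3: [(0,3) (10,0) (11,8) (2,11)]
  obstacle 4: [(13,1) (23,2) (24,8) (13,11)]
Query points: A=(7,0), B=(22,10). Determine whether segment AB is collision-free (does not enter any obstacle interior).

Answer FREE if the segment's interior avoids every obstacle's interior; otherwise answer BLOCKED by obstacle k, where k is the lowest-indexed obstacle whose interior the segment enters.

BLOCKED by obstacle 3

Obstacle 1 [(15,15) (16,13) (23,13) (24,20) (22,22)]:
  edge (15,15)–(16,13): clear
  edge (16,13)–(23,13): clear
  edge (23,13)–(24,20): clear
  edge (24,20)–(22,22): clear
  edge (22,22)–(15,15): clear
  midpoint (29/2,5) outside
  → clear
Obstacle 2 [(0,15) (11,13) (11,17) (7,20) (1,23)]:
  edge (0,15)–(11,13): clear
  edge (11,13)–(11,17): clear
  edge (11,17)–(7,20): clear
  edge (7,20)–(1,23): clear
  edge (1,23)–(0,15): clear
  midpoint (29/2,5) outside
  → clear
Obstacle 3 [(0,3) (10,0) (11,8) (2,11)]:
  edge (0,3)–(10,0): crosses AB
  edge (10,0)–(11,8): crosses AB
  edge (11,8)–(2,11): clear
  edge (2,11)–(0,3): clear
  → BLOCKED
Obstacle 4 [(13,1) (23,2) (24,8) (13,11)]:
  edge (13,1)–(23,2): clear
  edge (23,2)–(24,8): clear
  edge (24,8)–(13,11): crosses AB
  edge (13,11)–(13,1): crosses AB
  → BLOCKED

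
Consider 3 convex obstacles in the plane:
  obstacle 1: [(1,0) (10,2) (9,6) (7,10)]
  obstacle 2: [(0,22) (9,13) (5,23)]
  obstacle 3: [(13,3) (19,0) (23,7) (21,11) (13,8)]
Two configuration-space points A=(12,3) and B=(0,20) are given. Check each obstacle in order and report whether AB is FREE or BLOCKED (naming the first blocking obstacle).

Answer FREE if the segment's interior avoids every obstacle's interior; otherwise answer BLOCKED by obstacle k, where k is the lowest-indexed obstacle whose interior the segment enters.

Obstacle 1 [(1,0) (10,2) (9,6) (7,10)]:
  edge (1,0)–(10,2): clear
  edge (10,2)–(9,6): clear
  edge (9,6)–(7,10): clear
  edge (7,10)–(1,0): clear
  midpoint (6,23/2) outside
  → clear
Obstacle 2 [(0,22) (9,13) (5,23)]:
  edge (0,22)–(9,13): clear
  edge (9,13)–(5,23): clear
  edge (5,23)–(0,22): clear
  midpoint (6,23/2) outside
  → clear
Obstacle 3 [(13,3) (19,0) (23,7) (21,11) (13,8)]:
  edge (13,3)–(19,0): clear
  edge (19,0)–(23,7): clear
  edge (23,7)–(21,11): clear
  edge (21,11)–(13,8): clear
  edge (13,8)–(13,3): clear
  midpoint (6,23/2) outside
  → clear

FREE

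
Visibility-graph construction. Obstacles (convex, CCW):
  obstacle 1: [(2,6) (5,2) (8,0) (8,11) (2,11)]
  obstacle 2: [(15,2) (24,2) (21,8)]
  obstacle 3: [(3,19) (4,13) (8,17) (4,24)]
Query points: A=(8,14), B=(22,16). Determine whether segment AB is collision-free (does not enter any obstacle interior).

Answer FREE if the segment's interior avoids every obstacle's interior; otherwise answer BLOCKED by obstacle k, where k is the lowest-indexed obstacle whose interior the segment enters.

FREE

Obstacle 1 [(2,6) (5,2) (8,0) (8,11) (2,11)]:
  edge (2,6)–(5,2): clear
  edge (5,2)–(8,0): clear
  edge (8,0)–(8,11): clear
  edge (8,11)–(2,11): clear
  edge (2,11)–(2,6): clear
  midpoint (15,15) outside
  → clear
Obstacle 2 [(15,2) (24,2) (21,8)]:
  edge (15,2)–(24,2): clear
  edge (24,2)–(21,8): clear
  edge (21,8)–(15,2): clear
  midpoint (15,15) outside
  → clear
Obstacle 3 [(3,19) (4,13) (8,17) (4,24)]:
  edge (3,19)–(4,13): clear
  edge (4,13)–(8,17): clear
  edge (8,17)–(4,24): clear
  edge (4,24)–(3,19): clear
  midpoint (15,15) outside
  → clear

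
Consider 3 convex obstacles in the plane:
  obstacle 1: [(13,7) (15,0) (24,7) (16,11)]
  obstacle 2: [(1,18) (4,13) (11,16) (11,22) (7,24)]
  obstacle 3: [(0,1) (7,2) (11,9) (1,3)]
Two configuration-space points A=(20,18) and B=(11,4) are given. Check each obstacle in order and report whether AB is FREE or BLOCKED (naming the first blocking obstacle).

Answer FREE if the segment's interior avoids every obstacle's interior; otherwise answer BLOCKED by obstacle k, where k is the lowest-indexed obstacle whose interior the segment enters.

Obstacle 1 [(13,7) (15,0) (24,7) (16,11)]:
  edge (13,7)–(15,0): clear
  edge (15,0)–(24,7): clear
  edge (24,7)–(16,11): clear
  edge (16,11)–(13,7): clear
  midpoint (31/2,11) outside
  → clear
Obstacle 2 [(1,18) (4,13) (11,16) (11,22) (7,24)]:
  edge (1,18)–(4,13): clear
  edge (4,13)–(11,16): clear
  edge (11,16)–(11,22): clear
  edge (11,22)–(7,24): clear
  edge (7,24)–(1,18): clear
  midpoint (31/2,11) outside
  → clear
Obstacle 3 [(0,1) (7,2) (11,9) (1,3)]:
  edge (0,1)–(7,2): clear
  edge (7,2)–(11,9): clear
  edge (11,9)–(1,3): clear
  edge (1,3)–(0,1): clear
  midpoint (31/2,11) outside
  → clear

FREE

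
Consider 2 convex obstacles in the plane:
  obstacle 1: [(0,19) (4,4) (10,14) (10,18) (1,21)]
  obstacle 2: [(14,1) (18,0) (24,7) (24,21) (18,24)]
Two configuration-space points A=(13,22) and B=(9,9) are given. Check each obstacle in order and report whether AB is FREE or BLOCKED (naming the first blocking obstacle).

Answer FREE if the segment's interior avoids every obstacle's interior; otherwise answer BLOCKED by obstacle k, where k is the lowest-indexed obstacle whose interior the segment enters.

Obstacle 1 [(0,19) (4,4) (10,14) (10,18) (1,21)]:
  edge (0,19)–(4,4): clear
  edge (4,4)–(10,14): clear
  edge (10,14)–(10,18): clear
  edge (10,18)–(1,21): clear
  edge (1,21)–(0,19): clear
  midpoint (11,31/2) outside
  → clear
Obstacle 2 [(14,1) (18,0) (24,7) (24,21) (18,24)]:
  edge (14,1)–(18,0): clear
  edge (18,0)–(24,7): clear
  edge (24,7)–(24,21): clear
  edge (24,21)–(18,24): clear
  edge (18,24)–(14,1): clear
  midpoint (11,31/2) outside
  → clear

FREE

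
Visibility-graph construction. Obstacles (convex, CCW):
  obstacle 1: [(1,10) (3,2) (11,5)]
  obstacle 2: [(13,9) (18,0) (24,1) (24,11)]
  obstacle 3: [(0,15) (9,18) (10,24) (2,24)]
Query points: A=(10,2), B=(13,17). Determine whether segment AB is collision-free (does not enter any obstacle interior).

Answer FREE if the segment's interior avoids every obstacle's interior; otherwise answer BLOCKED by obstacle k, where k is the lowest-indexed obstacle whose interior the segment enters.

BLOCKED by obstacle 1

Obstacle 1 [(1,10) (3,2) (11,5)]:
  edge (1,10)–(3,2): clear
  edge (3,2)–(11,5): crosses AB
  edge (11,5)–(1,10): crosses AB
  → BLOCKED
Obstacle 2 [(13,9) (18,0) (24,1) (24,11)]:
  edge (13,9)–(18,0): clear
  edge (18,0)–(24,1): clear
  edge (24,1)–(24,11): clear
  edge (24,11)–(13,9): clear
  midpoint (23/2,19/2) outside
  → clear
Obstacle 3 [(0,15) (9,18) (10,24) (2,24)]:
  edge (0,15)–(9,18): clear
  edge (9,18)–(10,24): clear
  edge (10,24)–(2,24): clear
  edge (2,24)–(0,15): clear
  midpoint (23/2,19/2) outside
  → clear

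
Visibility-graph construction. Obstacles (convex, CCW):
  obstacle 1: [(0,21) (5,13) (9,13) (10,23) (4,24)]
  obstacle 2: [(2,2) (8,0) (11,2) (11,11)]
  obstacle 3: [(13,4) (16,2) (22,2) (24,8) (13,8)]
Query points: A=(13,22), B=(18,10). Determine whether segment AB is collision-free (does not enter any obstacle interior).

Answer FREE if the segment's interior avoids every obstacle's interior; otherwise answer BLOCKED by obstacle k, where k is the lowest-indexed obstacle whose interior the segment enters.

FREE

Obstacle 1 [(0,21) (5,13) (9,13) (10,23) (4,24)]:
  edge (0,21)–(5,13): clear
  edge (5,13)–(9,13): clear
  edge (9,13)–(10,23): clear
  edge (10,23)–(4,24): clear
  edge (4,24)–(0,21): clear
  midpoint (31/2,16) outside
  → clear
Obstacle 2 [(2,2) (8,0) (11,2) (11,11)]:
  edge (2,2)–(8,0): clear
  edge (8,0)–(11,2): clear
  edge (11,2)–(11,11): clear
  edge (11,11)–(2,2): clear
  midpoint (31/2,16) outside
  → clear
Obstacle 3 [(13,4) (16,2) (22,2) (24,8) (13,8)]:
  edge (13,4)–(16,2): clear
  edge (16,2)–(22,2): clear
  edge (22,2)–(24,8): clear
  edge (24,8)–(13,8): clear
  edge (13,8)–(13,4): clear
  midpoint (31/2,16) outside
  → clear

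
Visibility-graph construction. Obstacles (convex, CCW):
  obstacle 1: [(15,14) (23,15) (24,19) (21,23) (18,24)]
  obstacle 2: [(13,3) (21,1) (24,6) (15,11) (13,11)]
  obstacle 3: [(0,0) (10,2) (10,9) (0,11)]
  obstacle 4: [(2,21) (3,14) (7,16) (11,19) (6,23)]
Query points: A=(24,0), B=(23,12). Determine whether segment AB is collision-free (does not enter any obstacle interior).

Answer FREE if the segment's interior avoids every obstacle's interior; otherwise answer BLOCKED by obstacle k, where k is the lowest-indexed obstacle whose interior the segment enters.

BLOCKED by obstacle 2

Obstacle 1 [(15,14) (23,15) (24,19) (21,23) (18,24)]:
  edge (15,14)–(23,15): clear
  edge (23,15)–(24,19): clear
  edge (24,19)–(21,23): clear
  edge (21,23)–(18,24): clear
  edge (18,24)–(15,14): clear
  midpoint (47/2,6) outside
  → clear
Obstacle 2 [(13,3) (21,1) (24,6) (15,11) (13,11)]:
  edge (13,3)–(21,1): clear
  edge (21,1)–(24,6): crosses AB
  edge (24,6)–(15,11): crosses AB
  edge (15,11)–(13,11): clear
  edge (13,11)–(13,3): clear
  → BLOCKED
Obstacle 3 [(0,0) (10,2) (10,9) (0,11)]:
  edge (0,0)–(10,2): clear
  edge (10,2)–(10,9): clear
  edge (10,9)–(0,11): clear
  edge (0,11)–(0,0): clear
  midpoint (47/2,6) outside
  → clear
Obstacle 4 [(2,21) (3,14) (7,16) (11,19) (6,23)]:
  edge (2,21)–(3,14): clear
  edge (3,14)–(7,16): clear
  edge (7,16)–(11,19): clear
  edge (11,19)–(6,23): clear
  edge (6,23)–(2,21): clear
  midpoint (47/2,6) outside
  → clear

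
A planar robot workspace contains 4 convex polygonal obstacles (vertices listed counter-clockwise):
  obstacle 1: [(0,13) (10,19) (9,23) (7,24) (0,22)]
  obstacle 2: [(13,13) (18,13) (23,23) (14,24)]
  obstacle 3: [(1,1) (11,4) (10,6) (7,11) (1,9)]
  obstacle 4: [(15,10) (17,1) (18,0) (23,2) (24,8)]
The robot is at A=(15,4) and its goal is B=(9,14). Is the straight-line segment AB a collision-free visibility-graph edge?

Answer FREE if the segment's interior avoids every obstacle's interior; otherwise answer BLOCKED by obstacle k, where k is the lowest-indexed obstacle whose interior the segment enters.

Obstacle 1 [(0,13) (10,19) (9,23) (7,24) (0,22)]:
  edge (0,13)–(10,19): clear
  edge (10,19)–(9,23): clear
  edge (9,23)–(7,24): clear
  edge (7,24)–(0,22): clear
  edge (0,22)–(0,13): clear
  midpoint (12,9) outside
  → clear
Obstacle 2 [(13,13) (18,13) (23,23) (14,24)]:
  edge (13,13)–(18,13): clear
  edge (18,13)–(23,23): clear
  edge (23,23)–(14,24): clear
  edge (14,24)–(13,13): clear
  midpoint (12,9) outside
  → clear
Obstacle 3 [(1,1) (11,4) (10,6) (7,11) (1,9)]:
  edge (1,1)–(11,4): clear
  edge (11,4)–(10,6): clear
  edge (10,6)–(7,11): clear
  edge (7,11)–(1,9): clear
  edge (1,9)–(1,1): clear
  midpoint (12,9) outside
  → clear
Obstacle 4 [(15,10) (17,1) (18,0) (23,2) (24,8)]:
  edge (15,10)–(17,1): clear
  edge (17,1)–(18,0): clear
  edge (18,0)–(23,2): clear
  edge (23,2)–(24,8): clear
  edge (24,8)–(15,10): clear
  midpoint (12,9) outside
  → clear

FREE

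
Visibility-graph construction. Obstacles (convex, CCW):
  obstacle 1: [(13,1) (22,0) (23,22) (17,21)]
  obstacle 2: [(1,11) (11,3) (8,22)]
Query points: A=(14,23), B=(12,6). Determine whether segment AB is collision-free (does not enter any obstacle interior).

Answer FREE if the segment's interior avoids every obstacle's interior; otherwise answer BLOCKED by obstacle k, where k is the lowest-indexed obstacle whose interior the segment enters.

Obstacle 1 [(13,1) (22,0) (23,22) (17,21)]:
  edge (13,1)–(22,0): clear
  edge (22,0)–(23,22): clear
  edge (23,22)–(17,21): clear
  edge (17,21)–(13,1): clear
  midpoint (13,29/2) outside
  → clear
Obstacle 2 [(1,11) (11,3) (8,22)]:
  edge (1,11)–(11,3): clear
  edge (11,3)–(8,22): clear
  edge (8,22)–(1,11): clear
  midpoint (13,29/2) outside
  → clear

FREE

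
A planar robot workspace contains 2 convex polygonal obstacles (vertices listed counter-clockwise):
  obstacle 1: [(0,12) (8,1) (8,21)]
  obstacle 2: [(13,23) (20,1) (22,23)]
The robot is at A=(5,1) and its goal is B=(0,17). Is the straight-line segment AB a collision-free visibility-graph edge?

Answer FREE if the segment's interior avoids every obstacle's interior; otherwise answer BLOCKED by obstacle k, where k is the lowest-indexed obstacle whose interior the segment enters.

Obstacle 1 [(0,12) (8,1) (8,21)]:
  edge (0,12)–(8,1): crosses AB
  edge (8,1)–(8,21): clear
  edge (8,21)–(0,12): crosses AB
  → BLOCKED
Obstacle 2 [(13,23) (20,1) (22,23)]:
  edge (13,23)–(20,1): clear
  edge (20,1)–(22,23): clear
  edge (22,23)–(13,23): clear
  midpoint (5/2,9) outside
  → clear

BLOCKED by obstacle 1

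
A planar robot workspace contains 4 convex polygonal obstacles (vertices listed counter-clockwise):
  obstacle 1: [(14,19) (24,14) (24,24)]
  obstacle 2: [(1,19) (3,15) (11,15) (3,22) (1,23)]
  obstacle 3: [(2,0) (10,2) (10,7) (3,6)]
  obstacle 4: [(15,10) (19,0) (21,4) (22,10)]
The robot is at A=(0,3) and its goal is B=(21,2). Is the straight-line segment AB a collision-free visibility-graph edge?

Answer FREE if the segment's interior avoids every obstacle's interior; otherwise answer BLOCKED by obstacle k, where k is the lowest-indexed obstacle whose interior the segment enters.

BLOCKED by obstacle 3

Obstacle 1 [(14,19) (24,14) (24,24)]:
  edge (14,19)–(24,14): clear
  edge (24,14)–(24,24): clear
  edge (24,24)–(14,19): clear
  midpoint (21/2,5/2) outside
  → clear
Obstacle 2 [(1,19) (3,15) (11,15) (3,22) (1,23)]:
  edge (1,19)–(3,15): clear
  edge (3,15)–(11,15): clear
  edge (11,15)–(3,22): clear
  edge (3,22)–(1,23): clear
  edge (1,23)–(1,19): clear
  midpoint (21/2,5/2) outside
  → clear
Obstacle 3 [(2,0) (10,2) (10,7) (3,6)]:
  edge (2,0)–(10,2): clear
  edge (10,2)–(10,7): crosses AB
  edge (10,7)–(3,6): clear
  edge (3,6)–(2,0): crosses AB
  → BLOCKED
Obstacle 4 [(15,10) (19,0) (21,4) (22,10)]:
  edge (15,10)–(19,0): crosses AB
  edge (19,0)–(21,4): crosses AB
  edge (21,4)–(22,10): clear
  edge (22,10)–(15,10): clear
  → BLOCKED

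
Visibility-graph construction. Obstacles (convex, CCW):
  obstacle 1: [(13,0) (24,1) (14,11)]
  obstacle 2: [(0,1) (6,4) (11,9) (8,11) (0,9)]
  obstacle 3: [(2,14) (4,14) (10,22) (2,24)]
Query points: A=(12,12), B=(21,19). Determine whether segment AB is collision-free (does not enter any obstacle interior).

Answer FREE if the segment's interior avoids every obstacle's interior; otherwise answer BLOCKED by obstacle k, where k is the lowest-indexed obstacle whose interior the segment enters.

Obstacle 1 [(13,0) (24,1) (14,11)]:
  edge (13,0)–(24,1): clear
  edge (24,1)–(14,11): clear
  edge (14,11)–(13,0): clear
  midpoint (33/2,31/2) outside
  → clear
Obstacle 2 [(0,1) (6,4) (11,9) (8,11) (0,9)]:
  edge (0,1)–(6,4): clear
  edge (6,4)–(11,9): clear
  edge (11,9)–(8,11): clear
  edge (8,11)–(0,9): clear
  edge (0,9)–(0,1): clear
  midpoint (33/2,31/2) outside
  → clear
Obstacle 3 [(2,14) (4,14) (10,22) (2,24)]:
  edge (2,14)–(4,14): clear
  edge (4,14)–(10,22): clear
  edge (10,22)–(2,24): clear
  edge (2,24)–(2,14): clear
  midpoint (33/2,31/2) outside
  → clear

FREE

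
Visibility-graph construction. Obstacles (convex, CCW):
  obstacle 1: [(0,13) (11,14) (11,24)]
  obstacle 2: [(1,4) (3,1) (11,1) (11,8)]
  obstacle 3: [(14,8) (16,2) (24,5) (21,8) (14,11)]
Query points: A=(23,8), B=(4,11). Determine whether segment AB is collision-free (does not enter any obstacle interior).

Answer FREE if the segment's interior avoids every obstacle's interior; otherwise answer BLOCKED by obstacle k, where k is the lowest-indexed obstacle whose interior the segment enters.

BLOCKED by obstacle 3

Obstacle 1 [(0,13) (11,14) (11,24)]:
  edge (0,13)–(11,14): clear
  edge (11,14)–(11,24): clear
  edge (11,24)–(0,13): clear
  midpoint (27/2,19/2) outside
  → clear
Obstacle 2 [(1,4) (3,1) (11,1) (11,8)]:
  edge (1,4)–(3,1): clear
  edge (3,1)–(11,1): clear
  edge (11,1)–(11,8): clear
  edge (11,8)–(1,4): clear
  midpoint (27/2,19/2) outside
  → clear
Obstacle 3 [(14,8) (16,2) (24,5) (21,8) (14,11)]:
  edge (14,8)–(16,2): clear
  edge (16,2)–(24,5): clear
  edge (24,5)–(21,8): clear
  edge (21,8)–(14,11): crosses AB
  edge (14,11)–(14,8): crosses AB
  → BLOCKED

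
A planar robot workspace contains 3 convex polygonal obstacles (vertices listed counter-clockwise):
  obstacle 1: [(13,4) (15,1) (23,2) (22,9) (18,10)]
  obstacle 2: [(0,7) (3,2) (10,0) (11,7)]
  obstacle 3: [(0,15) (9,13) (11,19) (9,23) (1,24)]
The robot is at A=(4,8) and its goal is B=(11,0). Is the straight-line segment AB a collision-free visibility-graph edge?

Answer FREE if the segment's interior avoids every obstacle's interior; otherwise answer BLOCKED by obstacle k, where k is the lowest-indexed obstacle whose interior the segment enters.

BLOCKED by obstacle 2

Obstacle 1 [(13,4) (15,1) (23,2) (22,9) (18,10)]:
  edge (13,4)–(15,1): clear
  edge (15,1)–(23,2): clear
  edge (23,2)–(22,9): clear
  edge (22,9)–(18,10): clear
  edge (18,10)–(13,4): clear
  midpoint (15/2,4) outside
  → clear
Obstacle 2 [(0,7) (3,2) (10,0) (11,7)]:
  edge (0,7)–(3,2): clear
  edge (3,2)–(10,0): clear
  edge (10,0)–(11,7): crosses AB
  edge (11,7)–(0,7): crosses AB
  → BLOCKED
Obstacle 3 [(0,15) (9,13) (11,19) (9,23) (1,24)]:
  edge (0,15)–(9,13): clear
  edge (9,13)–(11,19): clear
  edge (11,19)–(9,23): clear
  edge (9,23)–(1,24): clear
  edge (1,24)–(0,15): clear
  midpoint (15/2,4) outside
  → clear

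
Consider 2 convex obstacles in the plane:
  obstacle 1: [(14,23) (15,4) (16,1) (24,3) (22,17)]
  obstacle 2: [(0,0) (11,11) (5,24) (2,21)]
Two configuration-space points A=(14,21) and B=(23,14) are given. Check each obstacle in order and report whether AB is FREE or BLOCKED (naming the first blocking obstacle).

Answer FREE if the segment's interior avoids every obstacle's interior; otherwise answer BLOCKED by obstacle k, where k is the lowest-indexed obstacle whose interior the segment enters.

BLOCKED by obstacle 1

Obstacle 1 [(14,23) (15,4) (16,1) (24,3) (22,17)]:
  edge (14,23)–(15,4): crosses AB
  edge (15,4)–(16,1): clear
  edge (16,1)–(24,3): clear
  edge (24,3)–(22,17): crosses AB
  edge (22,17)–(14,23): clear
  → BLOCKED
Obstacle 2 [(0,0) (11,11) (5,24) (2,21)]:
  edge (0,0)–(11,11): clear
  edge (11,11)–(5,24): clear
  edge (5,24)–(2,21): clear
  edge (2,21)–(0,0): clear
  midpoint (37/2,35/2) outside
  → clear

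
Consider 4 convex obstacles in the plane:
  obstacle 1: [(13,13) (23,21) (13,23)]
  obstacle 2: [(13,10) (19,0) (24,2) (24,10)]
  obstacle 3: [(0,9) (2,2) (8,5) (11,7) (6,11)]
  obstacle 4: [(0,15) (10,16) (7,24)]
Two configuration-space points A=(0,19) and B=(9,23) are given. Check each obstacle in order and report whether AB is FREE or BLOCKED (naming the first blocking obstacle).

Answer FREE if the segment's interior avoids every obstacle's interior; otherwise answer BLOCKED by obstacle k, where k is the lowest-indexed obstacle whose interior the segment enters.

BLOCKED by obstacle 4

Obstacle 1 [(13,13) (23,21) (13,23)]:
  edge (13,13)–(23,21): clear
  edge (23,21)–(13,23): clear
  edge (13,23)–(13,13): clear
  midpoint (9/2,21) outside
  → clear
Obstacle 2 [(13,10) (19,0) (24,2) (24,10)]:
  edge (13,10)–(19,0): clear
  edge (19,0)–(24,2): clear
  edge (24,2)–(24,10): clear
  edge (24,10)–(13,10): clear
  midpoint (9/2,21) outside
  → clear
Obstacle 3 [(0,9) (2,2) (8,5) (11,7) (6,11)]:
  edge (0,9)–(2,2): clear
  edge (2,2)–(8,5): clear
  edge (8,5)–(11,7): clear
  edge (11,7)–(6,11): clear
  edge (6,11)–(0,9): clear
  midpoint (9/2,21) outside
  → clear
Obstacle 4 [(0,15) (10,16) (7,24)]:
  edge (0,15)–(10,16): clear
  edge (10,16)–(7,24): crosses AB
  edge (7,24)–(0,15): crosses AB
  → BLOCKED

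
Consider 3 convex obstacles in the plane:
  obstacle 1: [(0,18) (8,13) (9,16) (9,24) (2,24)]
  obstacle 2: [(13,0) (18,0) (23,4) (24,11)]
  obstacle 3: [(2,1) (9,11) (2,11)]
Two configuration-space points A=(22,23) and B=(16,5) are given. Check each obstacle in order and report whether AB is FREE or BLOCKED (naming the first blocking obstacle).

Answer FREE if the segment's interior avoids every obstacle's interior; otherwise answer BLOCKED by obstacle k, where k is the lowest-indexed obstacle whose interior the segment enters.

Obstacle 1 [(0,18) (8,13) (9,16) (9,24) (2,24)]:
  edge (0,18)–(8,13): clear
  edge (8,13)–(9,16): clear
  edge (9,16)–(9,24): clear
  edge (9,24)–(2,24): clear
  edge (2,24)–(0,18): clear
  midpoint (19,14) outside
  → clear
Obstacle 2 [(13,0) (18,0) (23,4) (24,11)]:
  edge (13,0)–(18,0): clear
  edge (18,0)–(23,4): clear
  edge (23,4)–(24,11): clear
  edge (24,11)–(13,0): clear
  midpoint (19,14) outside
  → clear
Obstacle 3 [(2,1) (9,11) (2,11)]:
  edge (2,1)–(9,11): clear
  edge (9,11)–(2,11): clear
  edge (2,11)–(2,1): clear
  midpoint (19,14) outside
  → clear

FREE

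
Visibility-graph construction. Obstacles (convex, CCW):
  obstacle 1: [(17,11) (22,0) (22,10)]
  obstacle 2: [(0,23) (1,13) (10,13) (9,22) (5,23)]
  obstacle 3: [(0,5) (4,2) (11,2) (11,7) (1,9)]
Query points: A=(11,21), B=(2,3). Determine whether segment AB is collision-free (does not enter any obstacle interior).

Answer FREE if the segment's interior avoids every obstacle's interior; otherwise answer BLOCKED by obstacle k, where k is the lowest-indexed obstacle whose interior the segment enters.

Obstacle 1 [(17,11) (22,0) (22,10)]:
  edge (17,11)–(22,0): clear
  edge (22,0)–(22,10): clear
  edge (22,10)–(17,11): clear
  midpoint (13/2,12) outside
  → clear
Obstacle 2 [(0,23) (1,13) (10,13) (9,22) (5,23)]:
  edge (0,23)–(1,13): clear
  edge (1,13)–(10,13): crosses AB
  edge (10,13)–(9,22): crosses AB
  edge (9,22)–(5,23): clear
  edge (5,23)–(0,23): clear
  → BLOCKED
Obstacle 3 [(0,5) (4,2) (11,2) (11,7) (1,9)]:
  edge (0,5)–(4,2): crosses AB
  edge (4,2)–(11,2): clear
  edge (11,2)–(11,7): clear
  edge (11,7)–(1,9): crosses AB
  edge (1,9)–(0,5): clear
  → BLOCKED

BLOCKED by obstacle 2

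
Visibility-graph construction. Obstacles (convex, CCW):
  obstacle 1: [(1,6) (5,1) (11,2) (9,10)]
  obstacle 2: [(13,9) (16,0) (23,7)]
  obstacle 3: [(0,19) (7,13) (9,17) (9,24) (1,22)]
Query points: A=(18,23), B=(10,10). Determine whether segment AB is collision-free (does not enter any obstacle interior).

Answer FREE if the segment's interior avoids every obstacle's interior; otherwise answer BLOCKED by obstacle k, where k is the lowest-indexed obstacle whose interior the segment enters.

FREE

Obstacle 1 [(1,6) (5,1) (11,2) (9,10)]:
  edge (1,6)–(5,1): clear
  edge (5,1)–(11,2): clear
  edge (11,2)–(9,10): clear
  edge (9,10)–(1,6): clear
  midpoint (14,33/2) outside
  → clear
Obstacle 2 [(13,9) (16,0) (23,7)]:
  edge (13,9)–(16,0): clear
  edge (16,0)–(23,7): clear
  edge (23,7)–(13,9): clear
  midpoint (14,33/2) outside
  → clear
Obstacle 3 [(0,19) (7,13) (9,17) (9,24) (1,22)]:
  edge (0,19)–(7,13): clear
  edge (7,13)–(9,17): clear
  edge (9,17)–(9,24): clear
  edge (9,24)–(1,22): clear
  edge (1,22)–(0,19): clear
  midpoint (14,33/2) outside
  → clear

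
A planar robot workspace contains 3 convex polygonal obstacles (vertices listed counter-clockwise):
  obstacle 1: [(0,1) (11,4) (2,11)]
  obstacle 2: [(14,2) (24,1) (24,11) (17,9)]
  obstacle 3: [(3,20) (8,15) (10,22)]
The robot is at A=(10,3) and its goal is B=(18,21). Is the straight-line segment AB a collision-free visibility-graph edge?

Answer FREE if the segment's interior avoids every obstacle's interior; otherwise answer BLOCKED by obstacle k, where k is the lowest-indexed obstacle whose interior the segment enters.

BLOCKED by obstacle 1

Obstacle 1 [(0,1) (11,4) (2,11)]:
  edge (0,1)–(11,4): crosses AB
  edge (11,4)–(2,11): crosses AB
  edge (2,11)–(0,1): clear
  → BLOCKED
Obstacle 2 [(14,2) (24,1) (24,11) (17,9)]:
  edge (14,2)–(24,1): clear
  edge (24,1)–(24,11): clear
  edge (24,11)–(17,9): clear
  edge (17,9)–(14,2): clear
  midpoint (14,12) outside
  → clear
Obstacle 3 [(3,20) (8,15) (10,22)]:
  edge (3,20)–(8,15): clear
  edge (8,15)–(10,22): clear
  edge (10,22)–(3,20): clear
  midpoint (14,12) outside
  → clear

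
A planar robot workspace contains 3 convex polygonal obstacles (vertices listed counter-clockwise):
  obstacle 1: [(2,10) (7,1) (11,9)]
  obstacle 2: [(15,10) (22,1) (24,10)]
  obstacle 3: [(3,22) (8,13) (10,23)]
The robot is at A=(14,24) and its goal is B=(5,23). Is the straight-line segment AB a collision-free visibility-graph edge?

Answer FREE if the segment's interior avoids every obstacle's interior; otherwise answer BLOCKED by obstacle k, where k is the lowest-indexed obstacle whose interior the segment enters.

FREE

Obstacle 1 [(2,10) (7,1) (11,9)]:
  edge (2,10)–(7,1): clear
  edge (7,1)–(11,9): clear
  edge (11,9)–(2,10): clear
  midpoint (19/2,47/2) outside
  → clear
Obstacle 2 [(15,10) (22,1) (24,10)]:
  edge (15,10)–(22,1): clear
  edge (22,1)–(24,10): clear
  edge (24,10)–(15,10): clear
  midpoint (19/2,47/2) outside
  → clear
Obstacle 3 [(3,22) (8,13) (10,23)]:
  edge (3,22)–(8,13): clear
  edge (8,13)–(10,23): clear
  edge (10,23)–(3,22): clear
  midpoint (19/2,47/2) outside
  → clear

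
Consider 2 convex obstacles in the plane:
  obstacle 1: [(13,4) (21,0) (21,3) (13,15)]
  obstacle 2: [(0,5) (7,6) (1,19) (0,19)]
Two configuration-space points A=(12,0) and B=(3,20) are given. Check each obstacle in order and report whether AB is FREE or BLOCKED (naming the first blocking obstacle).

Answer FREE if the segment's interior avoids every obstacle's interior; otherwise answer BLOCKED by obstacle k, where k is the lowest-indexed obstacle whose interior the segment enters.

FREE

Obstacle 1 [(13,4) (21,0) (21,3) (13,15)]:
  edge (13,4)–(21,0): clear
  edge (21,0)–(21,3): clear
  edge (21,3)–(13,15): clear
  edge (13,15)–(13,4): clear
  midpoint (15/2,10) outside
  → clear
Obstacle 2 [(0,5) (7,6) (1,19) (0,19)]:
  edge (0,5)–(7,6): clear
  edge (7,6)–(1,19): clear
  edge (1,19)–(0,19): clear
  edge (0,19)–(0,5): clear
  midpoint (15/2,10) outside
  → clear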